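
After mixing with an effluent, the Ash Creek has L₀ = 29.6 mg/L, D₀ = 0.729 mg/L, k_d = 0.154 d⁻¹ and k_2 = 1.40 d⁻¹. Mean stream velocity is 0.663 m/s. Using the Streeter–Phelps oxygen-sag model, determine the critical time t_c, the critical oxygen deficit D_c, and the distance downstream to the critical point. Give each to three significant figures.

With k_2/k_d = 9.091 and 1 − D₀(k_2−k_d)/(k_d L₀) = 0.8007,
t_c = ln(9.091 × 0.8007) / (1.40 − 0.154) = ln(7.279) / 1.246 = 1.985/1.246 = 1.593 d.
D_c = (k_d/k_2) L₀ e^(−k_d t_c) = (0.154/1.40) × 29.6 × e^(−0.154×1.593) = 0.1100 × 29.6 × 0.7824 = 2.548 mg/L.
x_c = v t_c = 0.663 m/s × 1.593 d × 86400 s/d = 91260 m ≈ 91.3 km.

t_c ≈ 1.59 d; D_c ≈ 2.55 mg/L; x_c ≈ 91.3 km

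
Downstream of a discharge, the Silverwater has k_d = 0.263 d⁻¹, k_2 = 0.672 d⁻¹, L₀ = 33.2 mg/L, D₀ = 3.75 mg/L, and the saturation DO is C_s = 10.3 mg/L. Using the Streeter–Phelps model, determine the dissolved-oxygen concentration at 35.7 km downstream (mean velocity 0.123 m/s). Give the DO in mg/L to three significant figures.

Travel time t = x/v = 35.7 km / (0.123 m/s) = 35700 m / 0.123 m/s = 290200 s = 3.359 d.
k_d L₀/(k_2−k_d) = 0.263×33.2/(0.672−0.263) = 8.732/0.4090 = 21.35 mg/L.
e^(−k_d t) = e^(−0.263×3.359) = 0.4133; e^(−k_2 t) = e^(−0.672×3.359) = 0.1046.
D = 21.35 × (0.4133 − 0.1046) + 3.75 × 0.1046 = 6.591 + 0.3923 = 6.983 mg/L.
DO = C_s − D = 10.3 − 6.983 = 3.317 mg/L.

DO ≈ 3.32 mg/L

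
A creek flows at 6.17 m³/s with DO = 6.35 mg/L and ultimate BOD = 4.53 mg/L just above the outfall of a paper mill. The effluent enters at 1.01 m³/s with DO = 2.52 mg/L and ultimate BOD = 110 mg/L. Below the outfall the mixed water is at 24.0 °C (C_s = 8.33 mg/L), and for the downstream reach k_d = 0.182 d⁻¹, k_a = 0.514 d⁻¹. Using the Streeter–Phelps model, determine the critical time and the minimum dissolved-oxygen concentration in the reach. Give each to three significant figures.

t_c ≈ 2.31 d; minimum DO ≈ 3.83 mg/L

Mixed DO = (6.17×6.35 + 1.01×2.52)/(6.17+1.01) = 41.72/7.180 = 5.811 mg/L.
Mixed L₀ = (6.17×4.53 + 1.01×110)/(7.180) = 139.1/7.180 = 19.37 mg/L.
Initial deficit D₀ = C_s − DO₀ = 8.33 − 5.811 = 2.519 mg/L.
t_c = (1/0.3320) ln[(0.514/0.182)(1 − 2.519×0.3320/(0.182×19.37))] = 3.012 × ln(2.154) = 2.311 d.
D_c = (0.182/0.514) × 19.37 × e^(−0.182×2.311) = 0.3541 × 19.37 × 0.6566 = 4.503 mg/L.
Minimum DO = 8.33 − 4.503 = 3.827 mg/L.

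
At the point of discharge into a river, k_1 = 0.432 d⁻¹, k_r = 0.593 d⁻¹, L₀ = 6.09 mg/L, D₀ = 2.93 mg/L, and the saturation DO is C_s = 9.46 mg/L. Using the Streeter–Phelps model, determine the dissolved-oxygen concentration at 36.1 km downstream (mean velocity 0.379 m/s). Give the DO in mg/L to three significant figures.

DO ≈ 6.29 mg/L

Travel time t = x/v = 36.1 km / (0.379 m/s) = 36100 m / 0.379 m/s = 95250 s = 1.102 d.
k_1 L₀/(k_r−k_1) = 0.432×6.09/(0.593−0.432) = 2.631/0.1610 = 16.34 mg/L.
e^(−k_1 t) = e^(−0.432×1.102) = 0.6211; e^(−k_r t) = e^(−0.593×1.102) = 0.5201.
D = 16.34 × (0.6211 − 0.5201) + 2.93 × 0.5201 = 1.651 + 1.524 = 3.175 mg/L.
DO = C_s − D = 9.46 − 3.175 = 6.285 mg/L.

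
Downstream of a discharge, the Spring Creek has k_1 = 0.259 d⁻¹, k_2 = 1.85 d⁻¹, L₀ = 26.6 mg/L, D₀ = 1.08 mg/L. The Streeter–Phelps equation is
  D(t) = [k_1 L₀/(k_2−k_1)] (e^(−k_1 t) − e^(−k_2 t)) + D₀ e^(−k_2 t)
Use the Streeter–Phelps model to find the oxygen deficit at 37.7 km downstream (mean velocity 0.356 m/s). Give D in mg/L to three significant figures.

D ≈ 2.82 mg/L

Travel time t = x/v = 37.7 km / (0.356 m/s) = 37700 m / 0.356 m/s = 105900 s = 1.226 d.
k_1 L₀/(k_2−k_1) = 0.259×26.6/(1.85−0.259) = 6.889/1.591 = 4.330 mg/L.
e^(−k_1 t) = e^(−0.259×1.226) = 0.7280; e^(−k_2 t) = e^(−1.85×1.226) = 0.1036.
D = 4.330 × (0.7280 − 0.1036) + 1.08 × 0.1036 = 2.704 + 0.1119 = 2.816 mg/L.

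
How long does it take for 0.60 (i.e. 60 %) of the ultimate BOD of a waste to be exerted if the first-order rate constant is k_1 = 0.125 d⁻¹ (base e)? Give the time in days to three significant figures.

y/L₀ = 1 − e^(−k_1 t) = 0.60 ⇒ e^(−k_1 t) = 0.400
t = −ln(0.400) / 0.125 = 0.9163 / 0.125 = 7.330 d.

t ≈ 7.33 d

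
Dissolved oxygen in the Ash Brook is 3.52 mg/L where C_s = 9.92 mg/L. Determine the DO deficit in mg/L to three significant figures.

D ≈ 6.40 mg/L

D = C_s − C = 9.92 − 3.52 = 6.40 mg/L.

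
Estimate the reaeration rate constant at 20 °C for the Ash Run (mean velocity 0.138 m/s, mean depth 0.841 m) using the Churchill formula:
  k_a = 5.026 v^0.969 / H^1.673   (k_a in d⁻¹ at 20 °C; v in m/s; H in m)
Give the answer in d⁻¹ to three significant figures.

k_a = 5.026 × 0.138^0.969 / 0.841^1.673 = 5.026 × 0.1467 / 0.7485 = 0.9853 d⁻¹.

k_a ≈ 0.985 d⁻¹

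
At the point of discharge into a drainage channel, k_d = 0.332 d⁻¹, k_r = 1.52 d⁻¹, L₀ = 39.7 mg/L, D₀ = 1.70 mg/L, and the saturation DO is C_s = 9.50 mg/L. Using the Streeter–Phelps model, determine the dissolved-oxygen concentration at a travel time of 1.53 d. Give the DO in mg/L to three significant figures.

DO ≈ 3.74 mg/L

k_d L₀/(k_r−k_d) = 0.332×39.7/(1.52−0.332) = 13.18/1.188 = 11.09 mg/L.
e^(−k_d t) = e^(−0.332×1.530) = 0.6017; e^(−k_r t) = e^(−1.52×1.530) = 0.09772.
D = 11.09 × (0.6017 − 0.09772) + 1.70 × 0.09772 = 5.592 + 0.1661 = 5.758 mg/L.
DO = C_s − D = 9.50 − 5.758 = 3.742 mg/L.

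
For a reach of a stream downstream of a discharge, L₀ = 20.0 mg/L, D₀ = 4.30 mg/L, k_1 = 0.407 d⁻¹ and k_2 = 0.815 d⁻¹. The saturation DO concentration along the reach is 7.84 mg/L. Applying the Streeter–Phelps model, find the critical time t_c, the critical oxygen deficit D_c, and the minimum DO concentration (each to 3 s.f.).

At the critical point dD/dt = 0, so k_1 L₀ e^(−k_1 t) = k_2 D. Substituting D(t) from the Streeter–Phelps equation and solving for t gives
t_c = ln[(k_2/k_1)(1 − D₀(k_2−k_1)/(k_1 L₀))] / (k_2−k_1).
Here k_2−k_1 = 0.4080 d⁻¹ and 1 − D₀(k_2−k_1)/(k_1 L₀) = 1 − 4.30×0.4080/(0.407×20.0) = 0.7845, so
t_c = ln(2.002 × 0.7845) / 0.4080 = 0.4516 / 0.4080 = 1.107 d.
L(t_c) = L₀ e^(−k_1 t_c) = 20.0 × 0.6373 = 12.75 mg/L, and at the critical point k_2 D_c = k_1 L, so D_c = (0.407/0.815) × 12.75 = 6.365 mg/L.
Minimum DO = C_s − D_c = 7.84 − 6.365 = 1.475 mg/L.

t_c ≈ 1.11 d; D_c ≈ 6.37 mg/L; min DO ≈ 1.47 mg/L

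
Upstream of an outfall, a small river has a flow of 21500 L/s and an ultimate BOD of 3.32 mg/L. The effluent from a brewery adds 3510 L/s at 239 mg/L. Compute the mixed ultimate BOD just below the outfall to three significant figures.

36.4 mg/L

Flow-weighted mixing: C = (Q_r C_r + Q_w C_w)/(Q_r + Q_w)
= (21500×3.32 + 3510×239)/(21500 + 3510) = 910300/25010 = 36.40 mg/L.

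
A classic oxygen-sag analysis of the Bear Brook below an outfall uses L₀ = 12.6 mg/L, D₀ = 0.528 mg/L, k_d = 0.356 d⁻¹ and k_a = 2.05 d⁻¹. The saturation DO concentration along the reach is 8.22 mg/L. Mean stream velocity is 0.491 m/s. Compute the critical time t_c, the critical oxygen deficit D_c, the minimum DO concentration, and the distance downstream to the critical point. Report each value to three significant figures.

t_c = [1/(k_a−k_d)] ln[(k_a/k_d)(1 − D₀(k_a−k_d)/(k_d L₀))]
= [1/(2.05−0.356)] ln[(2.05/0.356)(1 − 0.528×1.694/(0.356×12.6))]
= (1/1.694) ln[5.758 × 0.8006] = 0.5903 × ln(4.610) = 0.5903 × 1.528 = 0.9022 d.
L(t_c) = L₀ e^(−k_d t_c) = 12.6 × 0.7253 = 9.139 mg/L, and at the critical point k_a D_c = k_d L, so D_c = (0.356/2.05) × 9.139 = 1.587 mg/L.
Minimum DO = C_s − D_c = 8.22 − 1.587 = 6.633 mg/L.
x_c = v t_c = 0.491 m/s × 0.9022 d × 86400 s/d = 38270 m ≈ 38.3 km.

t_c ≈ 0.902 d; D_c ≈ 1.59 mg/L; min DO ≈ 6.63 mg/L; x_c ≈ 38.3 km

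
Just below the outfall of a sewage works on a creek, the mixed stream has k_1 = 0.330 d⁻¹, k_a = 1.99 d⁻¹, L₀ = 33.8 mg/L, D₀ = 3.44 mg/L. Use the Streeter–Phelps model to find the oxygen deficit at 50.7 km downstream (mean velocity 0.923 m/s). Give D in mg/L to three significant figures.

D ≈ 4.52 mg/L

Travel time t = x/v = 50.7 km / (0.923 m/s) = 50700 m / 0.923 m/s = 54930 s = 0.6358 d.
k_1 L₀/(k_a−k_1) = 0.330×33.8/(1.99−0.330) = 11.15/1.660 = 6.719 mg/L.
e^(−k_1 t) = e^(−0.330×0.6358) = 0.8107; e^(−k_a t) = e^(−1.99×0.6358) = 0.2822.
D = 6.719 × (0.8107 − 0.2822) + 3.44 × 0.2822 = 3.551 + 0.9707 = 4.522 mg/L.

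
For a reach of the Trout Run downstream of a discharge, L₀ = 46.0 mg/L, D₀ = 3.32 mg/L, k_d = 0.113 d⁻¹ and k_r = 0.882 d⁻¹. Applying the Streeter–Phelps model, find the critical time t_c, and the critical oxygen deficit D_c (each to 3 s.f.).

At the critical point dD/dt = 0, so k_d L₀ e^(−k_d t) = k_r D. Substituting D(t) from the Streeter–Phelps equation and solving for t gives
t_c = ln[(k_r/k_d)(1 − D₀(k_r−k_d)/(k_d L₀))] / (k_r−k_d).
Here k_r−k_d = 0.7690 d⁻¹ and 1 − D₀(k_r−k_d)/(k_d L₀) = 1 − 3.32×0.7690/(0.113×46.0) = 0.5088, so
t_c = ln(7.805 × 0.5088) / 0.7690 = 1.379 / 0.7690 = 1.793 d.
L(t_c) = L₀ e^(−k_d t_c) = 46.0 × 0.8166 = 37.56 mg/L, and at the critical point k_r D_c = k_d L, so D_c = (0.113/0.882) × 37.56 = 4.812 mg/L.

t_c ≈ 1.79 d; D_c ≈ 4.81 mg/L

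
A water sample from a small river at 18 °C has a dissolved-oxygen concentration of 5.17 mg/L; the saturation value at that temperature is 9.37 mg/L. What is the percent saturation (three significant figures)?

55.2 % saturation

% saturation = C/C_s × 100 = 5.17/9.37 × 100 = 55.2 %.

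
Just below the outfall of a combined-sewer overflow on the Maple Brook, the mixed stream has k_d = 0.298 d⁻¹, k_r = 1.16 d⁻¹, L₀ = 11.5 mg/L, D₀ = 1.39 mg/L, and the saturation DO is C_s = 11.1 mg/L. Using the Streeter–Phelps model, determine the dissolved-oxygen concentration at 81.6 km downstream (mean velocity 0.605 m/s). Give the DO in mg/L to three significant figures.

DO ≈ 9.03 mg/L

Travel time t = x/v = 81.6 km / (0.605 m/s) = 81600 m / 0.605 m/s = 134900 s = 1.561 d.
k_d L₀/(k_r−k_d) = 0.298×11.5/(1.16−0.298) = 3.427/0.8620 = 3.976 mg/L.
e^(−k_d t) = e^(−0.298×1.561) = 0.6280; e^(−k_r t) = e^(−1.16×1.561) = 0.1635.
D = 3.976 × (0.6280 − 0.1635) + 1.39 × 0.1635 = 1.847 + 0.2273 = 2.074 mg/L.
DO = C_s − D = 11.1 − 2.074 = 9.026 mg/L.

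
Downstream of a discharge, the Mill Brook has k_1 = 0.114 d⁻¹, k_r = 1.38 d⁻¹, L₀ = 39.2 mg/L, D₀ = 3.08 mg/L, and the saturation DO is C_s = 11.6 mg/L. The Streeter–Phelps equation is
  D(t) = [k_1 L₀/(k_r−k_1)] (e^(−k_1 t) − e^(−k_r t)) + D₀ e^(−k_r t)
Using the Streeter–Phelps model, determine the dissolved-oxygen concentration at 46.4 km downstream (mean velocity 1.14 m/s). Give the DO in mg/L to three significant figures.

DO ≈ 8.49 mg/L

Travel time t = x/v = 46.4 km / (1.14 m/s) = 46400 m / 1.14 m/s = 40700 s = 0.4711 d.
k_1 L₀/(k_r−k_1) = 0.114×39.2/(1.38−0.114) = 4.469/1.266 = 3.530 mg/L.
e^(−k_1 t) = e^(−0.114×0.4711) = 0.9477; e^(−k_r t) = e^(−1.38×0.4711) = 0.5220.
D = 3.530 × (0.9477 − 0.5220) + 3.08 × 0.5220 = 1.503 + 1.608 = 3.110 mg/L.
DO = C_s − D = 11.6 − 3.110 = 8.490 mg/L.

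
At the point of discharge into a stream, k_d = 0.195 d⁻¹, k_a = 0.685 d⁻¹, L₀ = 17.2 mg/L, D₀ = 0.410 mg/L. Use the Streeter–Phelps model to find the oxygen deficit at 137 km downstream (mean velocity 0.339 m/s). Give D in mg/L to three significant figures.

D ≈ 2.49 mg/L

Travel time t = x/v = 137 km / (0.339 m/s) = 137000 m / 0.339 m/s = 404100 s = 4.677 d.
k_d L₀/(k_a−k_d) = 0.195×17.2/(0.685−0.195) = 3.354/0.4900 = 6.845 mg/L.
e^(−k_d t) = e^(−0.195×4.677) = 0.4017; e^(−k_a t) = e^(−0.685×4.677) = 0.04060.
D = 6.845 × (0.4017 − 0.04060) + 0.410 × 0.04060 = 2.472 + 0.01665 = 2.488 mg/L.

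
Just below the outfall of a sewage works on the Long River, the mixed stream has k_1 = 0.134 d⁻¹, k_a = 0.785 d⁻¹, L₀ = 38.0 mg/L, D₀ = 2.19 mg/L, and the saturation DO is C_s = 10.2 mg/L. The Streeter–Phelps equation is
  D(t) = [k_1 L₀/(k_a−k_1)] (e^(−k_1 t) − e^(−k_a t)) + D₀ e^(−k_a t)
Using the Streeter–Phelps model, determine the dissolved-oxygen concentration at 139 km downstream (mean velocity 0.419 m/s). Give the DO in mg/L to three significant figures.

Travel time t = x/v = 139 km / (0.419 m/s) = 139000 m / 0.419 m/s = 331700 s = 3.840 d.
k_1 L₀/(k_a−k_1) = 0.134×38.0/(0.785−0.134) = 5.092/0.6510 = 7.822 mg/L.
e^(−k_1 t) = e^(−0.134×3.840) = 0.5978; e^(−k_a t) = e^(−0.785×3.840) = 0.04909.
D = 7.822 × (0.5978 − 0.04909) + 2.19 × 0.04909 = 4.292 + 0.1075 = 4.399 mg/L.
DO = C_s − D = 10.2 − 4.399 = 5.801 mg/L.

DO ≈ 5.80 mg/L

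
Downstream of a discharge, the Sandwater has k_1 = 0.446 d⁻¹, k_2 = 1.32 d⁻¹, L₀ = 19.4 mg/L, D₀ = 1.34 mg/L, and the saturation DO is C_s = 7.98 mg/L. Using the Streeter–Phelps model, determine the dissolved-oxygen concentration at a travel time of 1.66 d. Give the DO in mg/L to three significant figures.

k_1 L₀/(k_2−k_1) = 0.446×19.4/(1.32−0.446) = 8.652/0.8740 = 9.900 mg/L.
e^(−k_1 t) = e^(−0.446×1.660) = 0.4769; e^(−k_2 t) = e^(−1.32×1.660) = 0.1118.
D = 9.900 × (0.4769 − 0.1118) + 1.34 × 0.1118 = 3.615 + 0.1498 = 3.765 mg/L.
DO = C_s − D = 7.98 − 3.765 = 4.215 mg/L.

DO ≈ 4.22 mg/L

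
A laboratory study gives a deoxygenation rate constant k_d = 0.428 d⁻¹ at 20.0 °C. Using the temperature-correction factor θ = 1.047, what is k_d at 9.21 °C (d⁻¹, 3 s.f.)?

k_d ≈ 0.261 d⁻¹

k_d(T₂) = k_d(T₁) · θ^(T₂−T₁) = 0.428 × 1.047^(9.21−20.0)
= 0.428 × 1.047^-10.8 = 0.428 × 0.6092 = 0.2607 d⁻¹.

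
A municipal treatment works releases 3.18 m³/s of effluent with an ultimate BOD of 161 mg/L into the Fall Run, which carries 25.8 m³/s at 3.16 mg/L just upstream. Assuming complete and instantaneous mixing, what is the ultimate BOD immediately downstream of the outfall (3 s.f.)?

Flow-weighted mixing: C = (Q_r C_r + Q_w C_w)/(Q_r + Q_w)
= (25.8×3.16 + 3.18×161)/(25.8 + 3.18) = 593.5/28.98 = 20.48 mg/L.

20.5 mg/L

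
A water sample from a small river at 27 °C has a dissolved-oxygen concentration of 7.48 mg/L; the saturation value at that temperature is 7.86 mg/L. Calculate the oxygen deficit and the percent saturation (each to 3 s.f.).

D = C_s − C = 7.86 − 7.48 = 0.380 mg/L.
% saturation = 7.48/7.86 × 100 = 95.2 %.

D ≈ 0.380 mg/L; 95.2 % saturation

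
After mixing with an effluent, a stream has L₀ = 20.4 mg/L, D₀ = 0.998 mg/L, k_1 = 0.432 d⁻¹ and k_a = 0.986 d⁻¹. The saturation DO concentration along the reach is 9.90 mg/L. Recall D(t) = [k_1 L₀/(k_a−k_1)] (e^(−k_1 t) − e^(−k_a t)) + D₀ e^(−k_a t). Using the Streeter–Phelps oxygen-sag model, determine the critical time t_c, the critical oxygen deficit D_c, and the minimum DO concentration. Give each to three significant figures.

t_c ≈ 1.37 d; D_c ≈ 4.94 mg/L; min DO ≈ 4.96 mg/L

At the critical point dD/dt = 0, so k_1 L₀ e^(−k_1 t) = k_a D. Substituting D(t) from the Streeter–Phelps equation and solving for t gives
t_c = ln[(k_a/k_1)(1 − D₀(k_a−k_1)/(k_1 L₀))] / (k_a−k_1).
Here k_a−k_1 = 0.5540 d⁻¹ and 1 − D₀(k_a−k_1)/(k_1 L₀) = 1 − 0.998×0.5540/(0.432×20.4) = 0.9373, so
t_c = ln(2.282 × 0.9373) / 0.5540 = 0.7604 / 0.5540 = 1.373 d.
L(t_c) = L₀ e^(−k_1 t_c) = 20.4 × 0.5527 = 11.27 mg/L, and at the critical point k_a D_c = k_1 L, so D_c = (0.432/0.986) × 11.27 = 4.940 mg/L.
Minimum DO = C_s − D_c = 9.90 − 4.940 = 4.960 mg/L.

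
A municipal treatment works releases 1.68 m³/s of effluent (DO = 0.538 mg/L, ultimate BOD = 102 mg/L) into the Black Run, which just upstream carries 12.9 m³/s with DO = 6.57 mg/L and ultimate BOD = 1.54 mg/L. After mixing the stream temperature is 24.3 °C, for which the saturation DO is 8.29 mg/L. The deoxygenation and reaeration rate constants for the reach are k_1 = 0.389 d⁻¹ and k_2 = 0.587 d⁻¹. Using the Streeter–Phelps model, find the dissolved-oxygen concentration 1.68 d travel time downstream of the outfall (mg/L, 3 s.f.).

DO ≈ 3.60 mg/L

Mixed DO = (12.9×6.57 + 1.68×0.538)/(12.9+1.68) = 85.66/14.58 = 5.875 mg/L.
Mixed L₀ = (12.9×1.54 + 1.68×102)/(14.58) = 191.2/14.58 = 13.12 mg/L.
Initial deficit D₀ = C_s − DO₀ = 8.29 − 5.875 = 2.415 mg/L.
D(1.68) = [0.389×13.12/(0.587−0.389)](e^(−0.389×1.68) − e^(−0.587×1.68)) + 2.415 e^(−0.587×1.68)
= 25.77 × (0.5202 − 0.3730) + 2.415 × 0.3730 = 4.694 mg/L.
DO = 8.29 − 4.694 = 3.596 mg/L.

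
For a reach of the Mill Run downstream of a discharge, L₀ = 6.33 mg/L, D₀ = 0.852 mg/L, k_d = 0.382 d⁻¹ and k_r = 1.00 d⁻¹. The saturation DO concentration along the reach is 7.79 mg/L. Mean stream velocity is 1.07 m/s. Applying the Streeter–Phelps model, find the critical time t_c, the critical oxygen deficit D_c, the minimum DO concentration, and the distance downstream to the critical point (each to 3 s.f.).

t_c ≈ 1.16 d; D_c ≈ 1.55 mg/L; min DO ≈ 6.24 mg/L; x_c ≈ 107 km

At the critical point dD/dt = 0, so k_d L₀ e^(−k_d t) = k_r D. Substituting D(t) from the Streeter–Phelps equation and solving for t gives
t_c = ln[(k_r/k_d)(1 − D₀(k_r−k_d)/(k_d L₀))] / (k_r−k_d).
Here k_r−k_d = 0.6180 d⁻¹ and 1 − D₀(k_r−k_d)/(k_d L₀) = 1 − 0.852×0.6180/(0.382×6.33) = 0.7822, so
t_c = ln(2.618 × 0.7822) / 0.6180 = 0.7168 / 0.6180 = 1.160 d.
L(t_c) = L₀ e^(−k_d t_c) = 6.33 × 0.6421 = 4.064 mg/L, and at the critical point k_r D_c = k_d L, so D_c = (0.382/1.00) × 4.064 = 1.553 mg/L.
Minimum DO = C_s − D_c = 7.79 − 1.553 = 6.237 mg/L.
x_c = v t_c = 1.07 m/s × 1.160 d × 86400 s/d = 107200 m ≈ 107 km.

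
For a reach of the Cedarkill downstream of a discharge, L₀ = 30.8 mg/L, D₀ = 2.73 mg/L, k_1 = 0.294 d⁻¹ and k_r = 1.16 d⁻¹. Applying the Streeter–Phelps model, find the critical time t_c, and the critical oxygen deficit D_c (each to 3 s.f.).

At the critical point dD/dt = 0, so k_1 L₀ e^(−k_1 t) = k_r D. Substituting D(t) from the Streeter–Phelps equation and solving for t gives
t_c = ln[(k_r/k_1)(1 − D₀(k_r−k_1)/(k_1 L₀))] / (k_r−k_1).
Here k_r−k_1 = 0.8660 d⁻¹ and 1 − D₀(k_r−k_1)/(k_1 L₀) = 1 − 2.73×0.8660/(0.294×30.8) = 0.7389, so
t_c = ln(3.946 × 0.7389) / 0.8660 = 1.070 / 0.8660 = 1.236 d.
L(t_c) = L₀ e^(−k_1 t_c) = 30.8 × 0.6954 = 21.42 mg/L, and at the critical point k_r D_c = k_1 L, so D_c = (0.294/1.16) × 21.42 = 5.428 mg/L.

t_c ≈ 1.24 d; D_c ≈ 5.43 mg/L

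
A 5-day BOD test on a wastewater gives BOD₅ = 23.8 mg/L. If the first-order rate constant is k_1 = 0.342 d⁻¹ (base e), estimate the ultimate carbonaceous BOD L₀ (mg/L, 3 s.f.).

L₀ ≈ 29.1 mg/L

BOD₅ = L₀(1 − e^(−5k_1)) ⇒ L₀ = BOD₅ / (1 − e^(−5×0.342))
= 23.8 / (1 − 0.1809) = 23.8 / 0.8191 = 29.06 mg/L.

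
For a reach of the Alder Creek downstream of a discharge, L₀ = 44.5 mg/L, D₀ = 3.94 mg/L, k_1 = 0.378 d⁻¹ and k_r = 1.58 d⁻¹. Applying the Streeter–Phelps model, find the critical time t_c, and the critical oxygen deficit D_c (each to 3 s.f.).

t_c ≈ 0.915 d; D_c ≈ 7.53 mg/L

With k_r/k_1 = 4.180 and 1 − D₀(k_r−k_1)/(k_1 L₀) = 0.7185,
t_c = ln(4.180 × 0.7185) / (1.58 − 0.378) = ln(3.003) / 1.202 = 1.100/1.202 = 0.9148 d.
L(t_c) = L₀ e^(−k_1 t_c) = 44.5 × 0.7076 = 31.49 mg/L, and at the critical point k_r D_c = k_1 L, so D_c = (0.378/1.58) × 31.49 = 7.534 mg/L.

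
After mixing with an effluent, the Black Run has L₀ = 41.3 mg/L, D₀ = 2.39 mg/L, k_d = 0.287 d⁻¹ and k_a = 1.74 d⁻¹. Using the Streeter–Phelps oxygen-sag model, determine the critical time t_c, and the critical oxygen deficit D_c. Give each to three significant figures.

t_c ≈ 1.00 d; D_c ≈ 5.11 mg/L

t_c = [1/(k_a−k_d)] ln[(k_a/k_d)(1 − D₀(k_a−k_d)/(k_d L₀))]
= [1/(1.74−0.287)] ln[(1.74/0.287)(1 − 2.39×1.453/(0.287×41.3))]
= (1/1.453) ln[6.063 × 0.7070] = 0.6882 × ln(4.286) = 0.6882 × 1.455 = 1.002 d.
L(t_c) = L₀ e^(−k_d t_c) = 41.3 × 0.7501 = 30.98 mg/L, and at the critical point k_a D_c = k_d L, so D_c = (0.287/1.74) × 30.98 = 5.110 mg/L.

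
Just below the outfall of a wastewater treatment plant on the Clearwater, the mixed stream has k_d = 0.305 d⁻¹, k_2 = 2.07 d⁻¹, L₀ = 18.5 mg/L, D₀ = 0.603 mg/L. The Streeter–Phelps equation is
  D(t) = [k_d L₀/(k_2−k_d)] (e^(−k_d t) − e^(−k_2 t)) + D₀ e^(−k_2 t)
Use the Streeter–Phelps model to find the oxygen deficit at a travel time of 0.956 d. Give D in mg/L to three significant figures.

D ≈ 2.03 mg/L

k_d L₀/(k_2−k_d) = 0.305×18.5/(2.07−0.305) = 5.643/1.765 = 3.197 mg/L.
e^(−k_d t) = e^(−0.305×0.9560) = 0.7471; e^(−k_2 t) = e^(−2.07×0.9560) = 0.1382.
D = 3.197 × (0.7471 − 0.1382) + 0.603 × 0.1382 = 1.946 + 0.08335 = 2.030 mg/L.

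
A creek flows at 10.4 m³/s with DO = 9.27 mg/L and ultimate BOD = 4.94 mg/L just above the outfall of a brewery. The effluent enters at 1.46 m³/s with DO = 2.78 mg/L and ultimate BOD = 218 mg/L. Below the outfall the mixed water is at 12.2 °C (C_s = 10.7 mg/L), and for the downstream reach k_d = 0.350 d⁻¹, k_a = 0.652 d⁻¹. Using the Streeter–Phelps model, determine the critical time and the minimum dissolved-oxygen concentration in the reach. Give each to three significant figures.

Mixed DO = (10.4×9.27 + 1.46×2.78)/(10.4+1.46) = 100.5/11.86 = 8.471 mg/L.
Mixed L₀ = (10.4×4.94 + 1.46×218)/(11.86) = 369.7/11.86 = 31.17 mg/L.
Initial deficit D₀ = C_s − DO₀ = 10.7 − 8.471 = 2.229 mg/L.
t_c = (1/0.3020) ln[(0.652/0.350)(1 − 2.229×0.3020/(0.350×31.17))] = 3.311 × ln(1.748) = 1.849 d.
D_c = (0.350/0.652) × 31.17 × e^(−0.350×1.849) = 0.5368 × 31.17 × 0.5235 = 8.759 mg/L.
Minimum DO = 10.7 − 8.759 = 1.941 mg/L.

t_c ≈ 1.85 d; minimum DO ≈ 1.94 mg/L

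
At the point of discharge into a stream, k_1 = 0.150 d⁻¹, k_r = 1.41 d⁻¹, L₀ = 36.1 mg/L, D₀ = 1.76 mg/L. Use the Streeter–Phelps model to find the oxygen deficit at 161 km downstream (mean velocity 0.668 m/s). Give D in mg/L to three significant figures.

D ≈ 2.78 mg/L

Travel time t = x/v = 161 km / (0.668 m/s) = 161000 m / 0.668 m/s = 241000 s = 2.790 d.
k_1 L₀/(k_r−k_1) = 0.150×36.1/(1.41−0.150) = 5.415/1.260 = 4.298 mg/L.
e^(−k_1 t) = e^(−0.150×2.790) = 0.6581; e^(−k_r t) = e^(−1.41×2.790) = 0.01958.
D = 4.298 × (0.6581 − 0.01958) + 1.76 × 0.01958 = 2.744 + 0.03446 = 2.778 mg/L.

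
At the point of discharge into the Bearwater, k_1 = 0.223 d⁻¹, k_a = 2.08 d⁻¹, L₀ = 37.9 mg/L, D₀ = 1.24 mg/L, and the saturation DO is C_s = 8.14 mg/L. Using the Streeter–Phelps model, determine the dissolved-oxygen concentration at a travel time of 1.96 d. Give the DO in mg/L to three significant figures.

DO ≈ 5.26 mg/L

k_1 L₀/(k_a−k_1) = 0.223×37.9/(2.08−0.223) = 8.452/1.857 = 4.551 mg/L.
e^(−k_1 t) = e^(−0.223×1.960) = 0.6459; e^(−k_a t) = e^(−2.08×1.960) = 0.01696.
D = 4.551 × (0.6459 − 0.01696) + 1.24 × 0.01696 = 2.863 + 0.02103 = 2.884 mg/L.
DO = C_s − D = 8.14 − 2.884 = 5.256 mg/L.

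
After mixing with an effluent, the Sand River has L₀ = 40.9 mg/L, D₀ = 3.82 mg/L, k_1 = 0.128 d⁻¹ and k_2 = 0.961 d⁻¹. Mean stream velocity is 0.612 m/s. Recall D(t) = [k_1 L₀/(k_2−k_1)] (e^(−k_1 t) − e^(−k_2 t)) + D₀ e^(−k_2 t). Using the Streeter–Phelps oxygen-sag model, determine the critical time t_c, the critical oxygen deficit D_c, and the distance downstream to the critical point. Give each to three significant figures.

At the critical point dD/dt = 0, so k_1 L₀ e^(−k_1 t) = k_2 D. Substituting D(t) from the Streeter–Phelps equation and solving for t gives
t_c = ln[(k_2/k_1)(1 − D₀(k_2−k_1)/(k_1 L₀))] / (k_2−k_1).
Here k_2−k_1 = 0.8330 d⁻¹ and 1 − D₀(k_2−k_1)/(k_1 L₀) = 1 − 3.82×0.8330/(0.128×40.9) = 0.3922, so
t_c = ln(7.508 × 0.3922) / 0.8330 = 1.080 / 0.8330 = 1.296 d.
D_c = (k_1/k_2) L₀ e^(−k_1 t_c) = (0.128/0.961) × 40.9 × e^(−0.128×1.296) = 0.1332 × 40.9 × 0.8471 = 4.615 mg/L.
x_c = v t_c = 0.612 m/s × 1.296 d × 86400 s/d = 68550 m ≈ 68.6 km.

t_c ≈ 1.30 d; D_c ≈ 4.61 mg/L; x_c ≈ 68.6 km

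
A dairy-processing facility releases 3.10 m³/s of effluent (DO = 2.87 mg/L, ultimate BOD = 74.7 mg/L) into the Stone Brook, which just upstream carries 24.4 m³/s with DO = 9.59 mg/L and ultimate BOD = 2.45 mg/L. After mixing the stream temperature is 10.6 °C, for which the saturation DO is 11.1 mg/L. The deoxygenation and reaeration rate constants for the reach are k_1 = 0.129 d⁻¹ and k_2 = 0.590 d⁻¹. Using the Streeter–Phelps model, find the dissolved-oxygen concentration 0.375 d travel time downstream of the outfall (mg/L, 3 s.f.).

DO ≈ 8.83 mg/L

Mixed DO = (24.4×9.59 + 3.10×2.87)/(24.4+3.10) = 242.9/27.50 = 8.832 mg/L.
Mixed L₀ = (24.4×2.45 + 3.10×74.7)/(27.50) = 291.4/27.50 = 10.59 mg/L.
Initial deficit D₀ = C_s − DO₀ = 11.1 − 8.832 = 2.268 mg/L.
D(0.375) = [0.129×10.59/(0.590−0.129)](e^(−0.129×0.375) − e^(−0.590×0.375)) + 2.268 e^(−0.590×0.375)
= 2.965 × (0.9528 − 0.8015) + 2.268 × 0.8015 = 2.266 mg/L.
DO = 11.1 − 2.266 = 8.834 mg/L.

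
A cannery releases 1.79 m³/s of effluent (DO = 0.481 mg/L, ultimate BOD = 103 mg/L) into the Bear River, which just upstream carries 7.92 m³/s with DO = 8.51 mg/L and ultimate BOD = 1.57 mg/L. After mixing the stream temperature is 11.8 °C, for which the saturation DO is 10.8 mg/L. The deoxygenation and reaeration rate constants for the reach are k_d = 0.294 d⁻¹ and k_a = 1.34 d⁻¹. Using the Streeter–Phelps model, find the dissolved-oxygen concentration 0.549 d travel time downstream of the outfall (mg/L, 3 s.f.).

DO ≈ 6.88 mg/L

Mixed DO = (7.92×8.51 + 1.79×0.481)/(7.92+1.79) = 68.26/9.710 = 7.030 mg/L.
Mixed L₀ = (7.92×1.57 + 1.79×103)/(9.710) = 196.8/9.710 = 20.27 mg/L.
Initial deficit D₀ = C_s − DO₀ = 10.8 − 7.030 = 3.770 mg/L.
D(0.549) = [0.294×20.27/(1.34−0.294)](e^(−0.294×0.549) − e^(−1.34×0.549)) + 3.770 e^(−1.34×0.549)
= 5.697 × (0.8509 − 0.4792) + 3.770 × 0.4792 = 3.924 mg/L.
DO = 10.8 − 3.924 = 6.876 mg/L.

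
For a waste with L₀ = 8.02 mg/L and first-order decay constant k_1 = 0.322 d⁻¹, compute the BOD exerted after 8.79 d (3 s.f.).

y_t = L₀(1 − e^(−k_1 t)) = 8.02 × (1 − e^(−0.322×8.79))
= 8.02 × (1 − 0.05899) = 8.02 × 0.9410 = 7.547 mg/L.

y ≈ 7.55 mg/L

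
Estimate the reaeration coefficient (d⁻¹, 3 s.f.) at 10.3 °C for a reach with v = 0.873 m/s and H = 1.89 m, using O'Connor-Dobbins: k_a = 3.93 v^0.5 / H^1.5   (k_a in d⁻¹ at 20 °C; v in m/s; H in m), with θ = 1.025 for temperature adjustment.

k_a ≈ 1.11 d⁻¹

k_a(20) = 3.93 × 0.873^0.5 / 1.89^1.5 = 3.93 × 0.9343 / 2.598 = 1.413 d⁻¹.
k_a(10.3) = 1.413 × 1.025^(10.3−20) = 1.413 × 0.7870 = 1.112 d⁻¹.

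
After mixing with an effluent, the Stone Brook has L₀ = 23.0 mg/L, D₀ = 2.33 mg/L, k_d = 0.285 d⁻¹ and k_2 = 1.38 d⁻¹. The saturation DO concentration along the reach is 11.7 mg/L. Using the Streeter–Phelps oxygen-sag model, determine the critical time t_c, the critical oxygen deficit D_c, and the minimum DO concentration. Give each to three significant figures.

t_c ≈ 0.990 d; D_c ≈ 3.58 mg/L; min DO ≈ 8.12 mg/L

t_c = [1/(k_2−k_d)] ln[(k_2/k_d)(1 − D₀(k_2−k_d)/(k_d L₀))]
= [1/(1.38−0.285)] ln[(1.38/0.285)(1 − 2.33×1.095/(0.285×23.0))]
= (1/1.095) ln[4.842 × 0.6108] = 0.9132 × ln(2.957) = 0.9132 × 1.084 = 0.9903 d.
L(t_c) = L₀ e^(−k_d t_c) = 23.0 × 0.7541 = 17.34 mg/L, and at the critical point k_2 D_c = k_d L, so D_c = (0.285/1.38) × 17.34 = 3.582 mg/L.
Minimum DO = C_s − D_c = 11.7 − 3.582 = 8.118 mg/L.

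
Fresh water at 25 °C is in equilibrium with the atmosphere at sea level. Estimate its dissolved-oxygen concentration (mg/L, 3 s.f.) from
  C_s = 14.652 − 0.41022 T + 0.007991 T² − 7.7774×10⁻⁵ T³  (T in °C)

C_s ≈ 8.18 mg/L

C_s = 14.652 − 0.41022×25 + 0.007991×25² − 7.7774×10⁻⁵×25³ = 8.176 mg/L.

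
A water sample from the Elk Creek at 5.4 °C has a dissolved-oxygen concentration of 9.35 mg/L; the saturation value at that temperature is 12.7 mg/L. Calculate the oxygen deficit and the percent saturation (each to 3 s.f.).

D ≈ 3.35 mg/L; 73.6 % saturation

D = C_s − C = 12.7 − 9.35 = 3.35 mg/L.
% saturation = 9.35/12.7 × 100 = 73.6 %.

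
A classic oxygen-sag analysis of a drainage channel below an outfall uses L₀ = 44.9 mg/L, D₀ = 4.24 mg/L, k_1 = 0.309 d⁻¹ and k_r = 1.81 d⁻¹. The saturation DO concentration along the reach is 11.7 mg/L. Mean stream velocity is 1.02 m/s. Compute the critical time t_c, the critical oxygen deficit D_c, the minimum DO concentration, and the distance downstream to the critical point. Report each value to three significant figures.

t_c ≈ 0.769 d; D_c ≈ 6.04 mg/L; min DO ≈ 5.66 mg/L; x_c ≈ 67.8 km

With k_r/k_1 = 5.858 and 1 − D₀(k_r−k_1)/(k_1 L₀) = 0.5413,
t_c = ln(5.858 × 0.5413) / (1.81 − 0.309) = ln(3.171) / 1.501 = 1.154/1.501 = 0.7688 d.
L(t_c) = L₀ e^(−k_1 t_c) = 44.9 × 0.7886 = 35.41 mg/L, and at the critical point k_r D_c = k_1 L, so D_c = (0.309/1.81) × 35.41 = 6.044 mg/L.
Minimum DO = C_s − D_c = 11.7 − 6.044 = 5.656 mg/L.
x_c = v t_c = 1.02 m/s × 0.7688 d × 86400 s/d = 67750 m ≈ 67.8 km.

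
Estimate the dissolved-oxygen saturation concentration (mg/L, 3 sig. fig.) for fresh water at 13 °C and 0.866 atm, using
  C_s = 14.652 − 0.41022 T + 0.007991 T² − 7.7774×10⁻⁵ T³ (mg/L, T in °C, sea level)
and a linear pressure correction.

C_s ≈ 9.09 mg/L

At sea level: C_s = 14.652 − 0.41022×13 + 0.007991×13² − 7.7774×10⁻⁵×13³ = 10.50 mg/L.
Pressure correction: C_s' = 10.50 × 0.866 = 9.092 mg/L.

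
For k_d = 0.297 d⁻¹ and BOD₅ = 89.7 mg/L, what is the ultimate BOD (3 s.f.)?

L₀ ≈ 116 mg/L

BOD₅ = L₀(1 − e^(−5k_d)) ⇒ L₀ = BOD₅ / (1 − e^(−5×0.297))
= 89.7 / (1 − 0.2265) = 89.7 / 0.7735 = 116.0 mg/L.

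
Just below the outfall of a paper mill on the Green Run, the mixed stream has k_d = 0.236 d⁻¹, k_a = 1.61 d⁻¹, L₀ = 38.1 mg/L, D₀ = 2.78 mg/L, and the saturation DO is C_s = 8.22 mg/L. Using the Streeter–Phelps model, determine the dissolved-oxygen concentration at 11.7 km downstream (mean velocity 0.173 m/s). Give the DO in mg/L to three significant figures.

DO ≈ 3.85 mg/L

Travel time t = x/v = 11.7 km / (0.173 m/s) = 11700 m / 0.173 m/s = 67630 s = 0.7828 d.
k_d L₀/(k_a−k_d) = 0.236×38.1/(1.61−0.236) = 8.992/1.374 = 6.544 mg/L.
e^(−k_d t) = e^(−0.236×0.7828) = 0.8313; e^(−k_a t) = e^(−1.61×0.7828) = 0.2836.
D = 6.544 × (0.8313 − 0.2836) + 2.78 × 0.2836 = 3.584 + 0.7884 = 4.373 mg/L.
DO = C_s − D = 8.22 − 4.373 = 3.847 mg/L.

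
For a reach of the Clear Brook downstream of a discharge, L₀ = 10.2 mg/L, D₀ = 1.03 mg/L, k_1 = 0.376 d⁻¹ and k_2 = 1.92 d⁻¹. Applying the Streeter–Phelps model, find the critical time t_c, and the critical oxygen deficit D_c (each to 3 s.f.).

t_c ≈ 0.709 d; D_c ≈ 1.53 mg/L

t_c = [1/(k_2−k_1)] ln[(k_2/k_1)(1 − D₀(k_2−k_1)/(k_1 L₀))]
= [1/(1.92−0.376)] ln[(1.92/0.376)(1 − 1.03×1.544/(0.376×10.2))]
= (1/1.544) ln[5.106 × 0.5853] = 0.6477 × ln(2.989) = 0.6477 × 1.095 = 0.7091 d.
L(t_c) = L₀ e^(−k_1 t_c) = 10.2 × 0.7659 = 7.813 mg/L, and at the critical point k_2 D_c = k_1 L, so D_c = (0.376/1.92) × 7.813 = 1.530 mg/L.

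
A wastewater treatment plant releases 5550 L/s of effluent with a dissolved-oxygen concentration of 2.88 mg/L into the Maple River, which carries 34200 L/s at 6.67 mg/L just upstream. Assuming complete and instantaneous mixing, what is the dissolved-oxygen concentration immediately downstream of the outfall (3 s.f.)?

6.14 mg/L

Flow-weighted mixing: C = (Q_r C_r + Q_w C_w)/(Q_r + Q_w)
= (34200×6.67 + 5550×2.88)/(34200 + 5550) = 244100/39750 = 6.141 mg/L.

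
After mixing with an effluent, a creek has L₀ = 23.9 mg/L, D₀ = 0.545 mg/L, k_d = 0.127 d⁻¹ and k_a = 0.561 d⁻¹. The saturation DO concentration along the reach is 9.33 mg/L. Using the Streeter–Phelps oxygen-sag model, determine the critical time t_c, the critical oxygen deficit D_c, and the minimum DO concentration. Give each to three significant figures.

With k_a/k_d = 4.417 and 1 − D₀(k_a−k_d)/(k_d L₀) = 0.9221,
t_c = ln(4.417 × 0.9221) / (0.561 − 0.127) = ln(4.073) / 0.4340 = 1.404/0.4340 = 3.236 d.
L(t_c) = L₀ e^(−k_d t_c) = 23.9 × 0.6630 = 15.85 mg/L, and at the critical point k_a D_c = k_d L, so D_c = (0.127/0.561) × 15.85 = 3.587 mg/L.
Minimum DO = C_s − D_c = 9.33 − 3.587 = 5.743 mg/L.

t_c ≈ 3.24 d; D_c ≈ 3.59 mg/L; min DO ≈ 5.74 mg/L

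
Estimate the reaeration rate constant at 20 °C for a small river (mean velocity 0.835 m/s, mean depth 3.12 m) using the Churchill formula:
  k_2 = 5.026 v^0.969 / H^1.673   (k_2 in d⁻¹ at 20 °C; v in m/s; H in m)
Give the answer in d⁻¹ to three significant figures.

k_2 ≈ 0.629 d⁻¹

k_2 = 5.026 × 0.835^0.969 / 3.12^1.673 = 5.026 × 0.8397 / 6.710 = 0.6289 d⁻¹.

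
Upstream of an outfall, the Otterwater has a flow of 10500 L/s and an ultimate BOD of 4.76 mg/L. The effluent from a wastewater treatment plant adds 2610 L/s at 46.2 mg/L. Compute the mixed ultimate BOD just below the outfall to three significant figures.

Flow-weighted mixing: C = (Q_r C_r + Q_w C_w)/(Q_r + Q_w)
= (10500×4.76 + 2610×46.2)/(10500 + 2610) = 170600/13110 = 13.01 mg/L.

13.0 mg/L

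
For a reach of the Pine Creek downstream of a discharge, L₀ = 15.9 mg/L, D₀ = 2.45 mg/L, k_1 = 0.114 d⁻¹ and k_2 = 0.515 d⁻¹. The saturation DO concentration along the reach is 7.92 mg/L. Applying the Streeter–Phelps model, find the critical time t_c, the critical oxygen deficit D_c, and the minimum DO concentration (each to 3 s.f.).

t_c ≈ 1.81 d; D_c ≈ 2.86 mg/L; min DO ≈ 5.06 mg/L

At the critical point dD/dt = 0, so k_1 L₀ e^(−k_1 t) = k_2 D. Substituting D(t) from the Streeter–Phelps equation and solving for t gives
t_c = ln[(k_2/k_1)(1 − D₀(k_2−k_1)/(k_1 L₀))] / (k_2−k_1).
Here k_2−k_1 = 0.4010 d⁻¹ and 1 − D₀(k_2−k_1)/(k_1 L₀) = 1 − 2.45×0.4010/(0.114×15.9) = 0.4580, so
t_c = ln(4.518 × 0.4580) / 0.4010 = 0.7271 / 0.4010 = 1.813 d.
D_c = (k_1/k_2) L₀ e^(−k_1 t_c) = (0.114/0.515) × 15.9 × e^(−0.114×1.813) = 0.2214 × 15.9 × 0.8133 = 2.862 mg/L.
Minimum DO = C_s − D_c = 7.92 − 2.862 = 5.058 mg/L.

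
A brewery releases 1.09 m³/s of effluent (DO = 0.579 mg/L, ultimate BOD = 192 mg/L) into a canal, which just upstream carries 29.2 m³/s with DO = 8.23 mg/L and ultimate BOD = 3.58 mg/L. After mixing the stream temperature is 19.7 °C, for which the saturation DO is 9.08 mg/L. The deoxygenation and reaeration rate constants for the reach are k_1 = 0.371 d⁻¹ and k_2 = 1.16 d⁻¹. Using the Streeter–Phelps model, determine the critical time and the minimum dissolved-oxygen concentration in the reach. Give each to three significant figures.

Mixed DO = (29.2×8.23 + 1.09×0.579)/(29.2+1.09) = 240.9/30.29 = 7.955 mg/L.
Mixed L₀ = (29.2×3.58 + 1.09×192)/(30.29) = 313.8/30.29 = 10.36 mg/L.
Initial deficit D₀ = C_s − DO₀ = 9.08 − 7.955 = 1.125 mg/L.
t_c = (1/0.7890) ln[(1.16/0.371)(1 − 1.125×0.7890/(0.371×10.36))] = 1.267 × ln(2.404) = 1.112 d.
D_c = (0.371/1.16) × 10.36 × e^(−0.371×1.112) = 0.3198 × 10.36 × 0.6620 = 2.193 mg/L.
Minimum DO = 9.08 − 2.193 = 6.887 mg/L.

t_c ≈ 1.11 d; minimum DO ≈ 6.89 mg/L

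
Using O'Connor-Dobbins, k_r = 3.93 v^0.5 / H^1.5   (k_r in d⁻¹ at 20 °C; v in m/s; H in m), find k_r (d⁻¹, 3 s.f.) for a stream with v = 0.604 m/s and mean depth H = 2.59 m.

k_r = 3.93 × 0.604^0.5 / 2.59^1.5 = 3.93 × 0.7772 / 4.168 = 0.7328 d⁻¹.

k_r ≈ 0.733 d⁻¹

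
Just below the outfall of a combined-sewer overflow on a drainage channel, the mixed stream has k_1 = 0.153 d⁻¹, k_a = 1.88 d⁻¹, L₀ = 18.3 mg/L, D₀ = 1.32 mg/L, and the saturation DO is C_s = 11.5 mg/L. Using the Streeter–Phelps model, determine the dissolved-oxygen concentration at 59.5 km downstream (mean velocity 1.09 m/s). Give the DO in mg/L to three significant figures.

Travel time t = x/v = 59.5 km / (1.09 m/s) = 59500 m / 1.09 m/s = 54590 s = 0.6318 d.
k_1 L₀/(k_a−k_1) = 0.153×18.3/(1.88−0.153) = 2.800/1.727 = 1.621 mg/L.
e^(−k_1 t) = e^(−0.153×0.6318) = 0.9079; e^(−k_a t) = e^(−1.88×0.6318) = 0.3049.
D = 1.621 × (0.9079 − 0.3049) + 1.32 × 0.3049 = 0.9776 + 0.4025 = 1.380 mg/L.
DO = C_s − D = 11.5 − 1.380 = 10.12 mg/L.

DO ≈ 10.1 mg/L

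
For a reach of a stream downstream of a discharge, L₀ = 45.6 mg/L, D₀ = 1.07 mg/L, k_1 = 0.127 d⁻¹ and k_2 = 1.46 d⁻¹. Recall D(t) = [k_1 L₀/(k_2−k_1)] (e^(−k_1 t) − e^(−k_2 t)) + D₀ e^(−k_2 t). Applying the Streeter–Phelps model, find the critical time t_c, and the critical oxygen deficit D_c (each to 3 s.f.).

With k_2/k_1 = 11.50 and 1 − D₀(k_2−k_1)/(k_1 L₀) = 0.7537,
t_c = ln(11.50 × 0.7537) / (1.46 − 0.127) = ln(8.665) / 1.333 = 2.159/1.333 = 1.620 d.
D_c = (k_1/k_2) L₀ e^(−k_1 t_c) = (0.127/1.46) × 45.6 × e^(−0.127×1.620) = 0.08699 × 45.6 × 0.8141 = 3.229 mg/L.

t_c ≈ 1.62 d; D_c ≈ 3.23 mg/L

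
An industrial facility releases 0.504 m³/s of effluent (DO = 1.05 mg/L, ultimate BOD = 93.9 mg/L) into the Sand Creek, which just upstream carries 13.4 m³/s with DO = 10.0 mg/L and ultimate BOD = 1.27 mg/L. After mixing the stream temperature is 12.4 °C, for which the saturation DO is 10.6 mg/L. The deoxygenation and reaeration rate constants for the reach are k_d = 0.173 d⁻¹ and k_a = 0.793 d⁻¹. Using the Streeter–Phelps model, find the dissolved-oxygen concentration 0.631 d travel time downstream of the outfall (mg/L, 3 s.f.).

DO ≈ 9.66 mg/L

Mixed DO = (13.4×10.0 + 0.504×1.05)/(13.4+0.504) = 134.5/13.90 = 9.676 mg/L.
Mixed L₀ = (13.4×1.27 + 0.504×93.9)/(13.90) = 64.34/13.90 = 4.628 mg/L.
Initial deficit D₀ = C_s − DO₀ = 10.6 − 9.676 = 0.9244 mg/L.
D(0.631) = [0.173×4.628/(0.793−0.173)](e^(−0.173×0.631) − e^(−0.793×0.631)) + 0.9244 e^(−0.793×0.631)
= 1.291 × (0.8966 − 0.6063) + 0.9244 × 0.6063 = 0.9353 mg/L.
DO = 10.6 − 0.9353 = 9.665 mg/L.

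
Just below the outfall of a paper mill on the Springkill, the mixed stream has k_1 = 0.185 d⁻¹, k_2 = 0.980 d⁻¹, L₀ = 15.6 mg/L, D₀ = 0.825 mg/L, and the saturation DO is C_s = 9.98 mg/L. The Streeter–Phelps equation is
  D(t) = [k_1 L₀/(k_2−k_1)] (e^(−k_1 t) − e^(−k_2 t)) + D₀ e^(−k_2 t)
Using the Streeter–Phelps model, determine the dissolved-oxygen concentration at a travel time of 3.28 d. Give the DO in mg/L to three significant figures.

DO ≈ 8.11 mg/L

k_1 L₀/(k_2−k_1) = 0.185×15.6/(0.980−0.185) = 2.886/0.7950 = 3.630 mg/L.
e^(−k_1 t) = e^(−0.185×3.280) = 0.5451; e^(−k_2 t) = e^(−0.980×3.280) = 0.04018.
D = 3.630 × (0.5451 − 0.04018) + 0.825 × 0.04018 = 1.833 + 0.03315 = 1.866 mg/L.
DO = C_s − D = 9.98 − 1.866 = 8.114 mg/L.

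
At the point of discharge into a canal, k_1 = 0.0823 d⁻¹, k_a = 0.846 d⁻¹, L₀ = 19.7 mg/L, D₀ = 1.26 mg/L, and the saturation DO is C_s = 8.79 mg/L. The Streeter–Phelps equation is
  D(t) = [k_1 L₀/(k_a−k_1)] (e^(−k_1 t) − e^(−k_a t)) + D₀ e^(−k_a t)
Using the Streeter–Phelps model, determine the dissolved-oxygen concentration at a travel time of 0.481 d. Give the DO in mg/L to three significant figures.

DO ≈ 7.32 mg/L

k_1 L₀/(k_a−k_1) = 0.0823×19.7/(0.846−0.0823) = 1.621/0.7637 = 2.123 mg/L.
e^(−k_1 t) = e^(−0.0823×0.4810) = 0.9612; e^(−k_a t) = e^(−0.846×0.4810) = 0.6657.
D = 2.123 × (0.9612 − 0.6657) + 1.26 × 0.6657 = 0.6273 + 0.8388 = 1.466 mg/L.
DO = C_s − D = 8.79 − 1.466 = 7.324 mg/L.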